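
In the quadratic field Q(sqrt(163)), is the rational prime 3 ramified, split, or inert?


K = Q(sqrt(163)). Since d mod 4 = 3, disc(K) = 652.
Check p | disc: 652 mod 3 = 1.
p does not divide disc. Compute Legendre symbol (d/p):
1^((3-1)/2) mod 3 = 1
(d/p) = 1, so p splits: (p) = P*P' with e=1, f=1, g=2.
Therefore p is split.

split


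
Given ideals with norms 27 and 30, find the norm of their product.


N(IJ) = N(I) * N(J)
= 27 * 30
= 810

810


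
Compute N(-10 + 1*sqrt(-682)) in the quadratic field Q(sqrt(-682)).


N(a + b*sqrt(d)) = a^2 - d*b^2
= (-10)^2 - (-682)*(1)^2
= 100 + 682
= 782

782


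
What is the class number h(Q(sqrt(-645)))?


K = Q(sqrt(-645)). d mod 4 = 3, so D = disc(K) = 4d = -2580
h(K) equals the number of primitive reduced positive-definite forms (a, b, c) = a*x^2 + b*x*y + c*y^2 with b^2 - 4ac = D,
where reduced means |b| <= a <= c, with b >= 0 whenever |b| = a or a = c, and primitive means gcd(a, b, c) = 1.
Reduced forces 3a^2 <= |D| = 2580, so 1 <= a <= 29; b must have the parity of D, and c = (b^2 - D)/(4a) must be an integer >= a.
Enumerate a = 1..29, b in [-a, a]:
  a=1: (1, 0, 645)  [1]
  a=2: (2, 2, 323)  [1]
  a=3: (3, 0, 215)  [1]
  a=4: none
  a=5: (5, 0, 129)  [1]
  a=6: (6, 6, 109)  [1]
  a=7..9: none
  a=10: (10, 10, 67)  [1]
  a=11: (11, -4, 59), (11, 4, 59)  [2]
  a=12..14: none
  a=15: (15, 0, 43)  [1]
  a=16: none
  a=17: (17, -2, 38), (17, 2, 38)  [2]
  a=18: none
  a=19: (19, -2, 34), (19, 2, 34)  [2]
  a=20..21: none
  a=22: (22, -18, 33), (22, 18, 33)  [2]
  a=23..28: none
  a=29: (29, 28, 29)  [1]
Total reduced forms: 1 + 1 + 1 + 1 + 1 + 1 + 2 + 1 + 2 + 2 + 2 + 1 = 16
h = 16

16


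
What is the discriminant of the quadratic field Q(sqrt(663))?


For K = Q(sqrt(d)) with d squarefree: disc(K) = d if d = 1 mod 4, and disc(K) = 4d if d = 2 or 3 mod 4.
Here d = 663, and d mod 4 = 3.
d = 3 mod 4, not 1 (O_K = Z[sqrt(d)]), so disc(K) = 4d = 4 * (663) = 2652

2652


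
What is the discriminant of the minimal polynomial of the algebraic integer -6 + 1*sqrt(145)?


The element -6 + 1*sqrt(145) has minimal polynomial:
x^2 + 12*x - 109
Discriminant = (12)^2 - 4*(-109)
= 144 + 436
= 580

580


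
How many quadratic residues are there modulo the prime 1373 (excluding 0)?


For prime p, the number of non-zero quadratic residues is (p-1)/2.
= (1373-1)/2
= 686

686


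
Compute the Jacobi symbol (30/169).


Compute (30/169) via quadratic reciprocity:
  pull out 2: (2/169) = +1  (since 169 mod 8 = 1)
  reciprocity: (15/169) -> +(169/15)
  reduce: (4/15)
  pull out 2: (2/15) = +1  (since 15 mod 8 = 7)
  pull out 2: (2/15) = +1  (since 15 mod 8 = 7)
  (1/15) = 1
Product of signs = 1

1


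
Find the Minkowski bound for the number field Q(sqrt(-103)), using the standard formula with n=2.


d = -103, d mod 4 = 1, so disc(K) = d = -103; |disc(K)| = 103
Imaginary quadratic field, so n = 2, s = r2 = 1, r1 = 0
M = (n!/n^n) * (4/pi)^s * sqrt(|disc(K)|) = (2!/2^2) * (4/pi)^1 * sqrt(103)
= 0.5 * 1.273240 * 10.148892
= 6.4610

6.4610


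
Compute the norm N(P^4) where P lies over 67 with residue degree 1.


N(P^a) = p^(a*f)
= 67^(4*1)
= 67^4
= 20151121

20151121


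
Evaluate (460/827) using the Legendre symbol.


p = 827 is prime, so compute (460/827) with the reciprocity algorithm (Jacobi-symbol steps: pull out 2s via (2/n), flip via reciprocity, reduce):
  pull out 2: (2/827) = -1  (since 827 mod 8 = 3)
  pull out 2: (2/827) = -1  (since 827 mod 8 = 3)
  reciprocity: (115/827) -> -(827/115)
  reduce: (22/115)
  pull out 2: (2/115) = -1  (since 115 mod 8 = 3)
  reciprocity: (11/115) -> -(115/11)
  reduce: (5/11)
  reciprocity: (5/11) -> +(11/5)
  reduce: (1/5)
  (1/5) = 1
Product of signs = -1
(460/827) = -1

-1


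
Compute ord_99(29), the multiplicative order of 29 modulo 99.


We want ord_99(29), the smallest k >= 1 with 29^k = 1 mod 99.
n = 99 = 3^2 * 11, phi(99) = 60; the order divides phi(n).
Divisors of 60: 1, 2, 3, 4, 5, 6, 10, 12, 15, 20, 30, 60
Repeated squaring mod 99: 29^1 = 29, 29^2 = 49, 29^4 = 25, 29^8 = 31, 29^16 = 70, 29^32 = 49
Test divisors in increasing order:
  k=1: 29^1 = 29 mod 99
  k=2: 29^2 = 49 mod 99
  k=3: 29^3 = 49 * 29 = 35 mod 99
  k=4: 29^4 = 25 mod 99
  k=5: 29^5 = 25 * 29 = 32 mod 99
  k=6: 29^6 = 25 * 49 = 37 mod 99
  k=10: 29^10 = 31 * 49 = 34 mod 99
  k=12: 29^12 = 31 * 25 = 82 mod 99
  k=15: 29^15 = 31 * 25 * 49 * 29 = 98 mod 99
  k=20: 29^20 = 70 * 25 = 67 mod 99
  k=30: 29^30 = 70 * 31 * 25 * 49 = 1 mod 99  <- first divisor giving 1
Order = 30

30


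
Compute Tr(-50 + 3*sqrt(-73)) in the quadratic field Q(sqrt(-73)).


Tr(a + b*sqrt(d)) = (a + b*sqrt(d)) + (a - b*sqrt(d)) = 2a
= 2 * (-50)
= -100

-100


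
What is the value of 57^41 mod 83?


p = 83 is prime and the exponent is (p-1)/2 = 41, so by Euler's criterion 57^41 = (57/83) = +1 or -1 mod 83.
Compute by square-and-multiply:
  41 = 32 + 8 + 1 (binary 101001)
  Repeated squaring mod 83: 57^1 = 57, 57^2 = 12, 57^4 = 61, 57^8 = 69, 57^16 = 30, 57^32 = 70
  57^41 = 57^32 * 57^8 * 57^1 = 70 * 69 * 57 mod 83
    70 * 69 = 4830 = 16 mod 83
    16 * 57 = 912 = 82 mod 83
  57^41 = 82 mod 83
Result 82 = p - 1 = -1 mod 83: 57 is a quadratic non-residue mod 83. As a residue in [0, p-1] the value is 82.
57^41 mod 83 = 82

82


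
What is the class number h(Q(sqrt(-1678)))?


K = Q(sqrt(-1678)). d mod 4 = 2, so D = disc(K) = 4d = -6712
h(K) equals the number of primitive reduced positive-definite forms (a, b, c) = a*x^2 + b*x*y + c*y^2 with b^2 - 4ac = D,
where reduced means |b| <= a <= c, with b >= 0 whenever |b| = a or a = c, and primitive means gcd(a, b, c) = 1.
Reduced forces 3a^2 <= |D| = 6712, so 1 <= a <= 47; b must have the parity of D, and c = (b^2 - D)/(4a) must be an integer >= a.
Enumerate a = 1..47, b in [-a, a]:
  a=1: (1, 0, 1678)  [1]
  a=2: (2, 0, 839)  [1]
  a=3..6: none
  a=7: (7, -6, 241), (7, 6, 241)  [2]
  a=8..10: none
  a=11: (11, -8, 154), (11, 8, 154)  [2]
  a=12: none
  a=13: (13, -10, 131), (13, 10, 131)  [2]
  a=14: (14, -8, 121), (14, 8, 121)  [2]
  a=15..21: none
  a=22: (22, -8, 77), (22, 8, 77)  [2]
  a=23: (23, -2, 73), (23, 2, 73)  [2]
  a=24..25: none
  a=26: (26, -16, 67), (26, 16, 67)  [2]
  a=27..28: none
  a=29: (29, -4, 58), (29, 4, 58)  [2]
  a=30..45: none
  a=46: (46, -44, 47), (46, 44, 47)  [2]
  a=47: none
Total reduced forms: 1 + 1 + 2 + 2 + 2 + 2 + 2 + 2 + 2 + 2 + 2 = 20
h = 20

20


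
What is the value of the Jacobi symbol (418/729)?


Compute (418/729) via quadratic reciprocity:
  pull out 2: (2/729) = +1  (since 729 mod 8 = 1)
  reciprocity: (209/729) -> +(729/209)
  reduce: (102/209)
  pull out 2: (2/209) = +1  (since 209 mod 8 = 1)
  reciprocity: (51/209) -> +(209/51)
  reduce: (5/51)
  reciprocity: (5/51) -> +(51/5)
  reduce: (1/5)
  (1/5) = 1
Product of signs = 1

1


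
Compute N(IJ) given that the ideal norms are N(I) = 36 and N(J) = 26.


N(IJ) = N(I) * N(J)
= 36 * 26
= 936

936


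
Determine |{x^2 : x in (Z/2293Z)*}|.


For prime p, the number of non-zero quadratic residues is (p-1)/2.
= (2293-1)/2
= 1146

1146


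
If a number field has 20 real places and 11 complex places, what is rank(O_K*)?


By Dirichlet's unit theorem:
rank = r1 + r2 - 1
= 20 + 11 - 1
= 30

30


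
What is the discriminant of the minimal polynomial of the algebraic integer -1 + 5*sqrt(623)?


The element -1 + 5*sqrt(623) has minimal polynomial:
x^2 + 2*x - 15574
Discriminant = (2)^2 - 4*(-15574)
= 4 + 62296
= 62300

62300


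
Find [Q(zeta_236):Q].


The degree equals Euler's totient phi(236).
236 = 2^2 * 59
phi(236) = 116

116


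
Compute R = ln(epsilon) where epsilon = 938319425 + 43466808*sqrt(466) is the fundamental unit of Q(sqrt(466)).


epsilon = 938319425 + 43466808*sqrt(466)
= 1.8766e+09
R = ln(1.8766e+09)
= 21.3527

21.3527


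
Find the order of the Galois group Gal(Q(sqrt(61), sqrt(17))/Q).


The 2 square roots of distinct primes are multiplicatively independent over Q,
so [K:Q] = 2^2 and Gal(K/Q) is isomorphic to (Z/2Z)^2.
|Gal| = 2^2 = 4

4


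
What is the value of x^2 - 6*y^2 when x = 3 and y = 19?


x^2 - d*y^2
= 3^2 - 6*19^2
= 9 - 2166
= -2157

-2157


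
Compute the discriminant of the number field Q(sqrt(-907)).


For K = Q(sqrt(d)) with d squarefree: disc(K) = d if d = 1 mod 4, and disc(K) = 4d if d = 2 or 3 mod 4.
Here d = -907, and d mod 4 = 1.
d = 1 mod 4 (O_K = Z[(1+sqrt(d))/2]), so disc(K) = d = -907

-907


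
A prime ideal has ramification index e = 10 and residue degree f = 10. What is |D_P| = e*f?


|D_P| = e * f
= 10 * 10
= 100

100


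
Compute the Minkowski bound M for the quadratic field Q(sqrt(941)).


d = 941, d mod 4 = 1, so disc(K) = d = 941; |disc(K)| = 941
Real quadratic field, so n = 2, s = r2 = 0, r1 = 2
M = (n!/n^n) * (4/pi)^s * sqrt(|disc(K)|) = (2!/2^2) * (4/pi)^0 * sqrt(941)
= 0.5 * 1.000000 * 30.675723
= 15.3379

15.3379


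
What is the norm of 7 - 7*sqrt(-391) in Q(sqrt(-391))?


N(a + b*sqrt(d)) = a^2 - d*b^2
= (7)^2 - (-391)*(-7)^2
= 49 + 19159
= 19208

19208


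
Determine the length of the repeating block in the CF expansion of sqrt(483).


Run the CF algorithm for sqrt(483).
a_0 = floor(sqrt(483)) = 21; set m_0=0, q_0=1.
Recurrence: m' = q*a - m,  q' = (d - m'^2)/q,  a' = floor((a_0 + m')/q').
  step 1: m=21, q=42, a=1
  step 2: m=21, q=1, a=42
a_2 = 2*a_0 = 42, so the period closes here.
sqrt(483) = [21; 1, 42]
Period length = 2

2


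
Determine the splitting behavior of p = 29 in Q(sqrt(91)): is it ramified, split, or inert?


K = Q(sqrt(91)). Since d mod 4 = 3, disc(K) = 364.
Check p | disc: 364 mod 29 = 16.
p does not divide disc. Compute Legendre symbol (d/p):
4^((29-1)/2) mod 29 = 1
(d/p) = 1, so p splits: (p) = P*P' with e=1, f=1, g=2.
Therefore p is split.

split


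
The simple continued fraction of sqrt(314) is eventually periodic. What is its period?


Run the CF algorithm for sqrt(314).
a_0 = floor(sqrt(314)) = 17; set m_0=0, q_0=1.
Recurrence: m' = q*a - m,  q' = (d - m'^2)/q,  a' = floor((a_0 + m')/q').
  step 1: m=17, q=25, a=1
  step 2: m=8, q=10, a=2
  step 3: m=12, q=17, a=1
  step 4: m=5, q=17, a=1
  step 5: m=12, q=10, a=2
  step 6: m=8, q=25, a=1
  step 7: m=17, q=1, a=34
a_7 = 2*a_0 = 34, so the period closes here.
sqrt(314) = [17; 1, 2, 1, 1, 2, 1, 34]
Period length = 7

7


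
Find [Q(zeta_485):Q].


The degree equals Euler's totient phi(485).
485 = 5 * 97
phi(485) = 384

384


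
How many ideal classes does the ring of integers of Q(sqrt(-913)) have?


K = Q(sqrt(-913)). d mod 4 = 3, so D = disc(K) = 4d = -3652
h(K) equals the number of primitive reduced positive-definite forms (a, b, c) = a*x^2 + b*x*y + c*y^2 with b^2 - 4ac = D,
where reduced means |b| <= a <= c, with b >= 0 whenever |b| = a or a = c, and primitive means gcd(a, b, c) = 1.
Reduced forces 3a^2 <= |D| = 3652, so 1 <= a <= 34; b must have the parity of D, and c = (b^2 - D)/(4a) must be an integer >= a.
Enumerate a = 1..34, b in [-a, a]:
  a=1: (1, 0, 913)  [1]
  a=2: (2, 2, 457)  [1]
  a=3..6: none
  a=7: (7, -4, 131), (7, 4, 131)  [2]
  a=8..10: none
  a=11: (11, 0, 83)  [1]
  a=12: none
  a=13: (13, -12, 73), (13, 12, 73)  [2]
  a=14: (14, -10, 67), (14, 10, 67)  [2]
  a=15..21: none
  a=22: (22, 22, 47)  [1]
  a=23..25: none
  a=26: (26, -14, 37), (26, 14, 37)  [2]
  a=27..34: none
Total reduced forms: 1 + 1 + 2 + 1 + 2 + 2 + 1 + 2 = 12
h = 12

12


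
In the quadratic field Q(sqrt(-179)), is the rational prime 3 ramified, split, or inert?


K = Q(sqrt(-179)). Since d mod 4 = 1, disc(K) = -179.
Check p | disc: -179 mod 3 = 1.
p does not divide disc. Compute Legendre symbol (d/p):
1^((3-1)/2) mod 3 = 1
(d/p) = 1, so p splits: (p) = P*P' with e=1, f=1, g=2.
Therefore p is split.

split


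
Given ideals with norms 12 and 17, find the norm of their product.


N(IJ) = N(I) * N(J)
= 12 * 17
= 204

204


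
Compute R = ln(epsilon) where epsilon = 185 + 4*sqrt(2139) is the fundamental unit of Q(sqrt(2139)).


epsilon = 185 + 4*sqrt(2139)
= 369.9973
R = ln(369.9973)
= 5.9135

5.9135


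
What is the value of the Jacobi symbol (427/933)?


Compute (427/933) via quadratic reciprocity:
  reciprocity: (427/933) -> +(933/427)
  reduce: (79/427)
  reciprocity: (79/427) -> -(427/79)
  reduce: (32/79)
  pull out 2: (2/79) = +1  (since 79 mod 8 = 7)
  pull out 2: (2/79) = +1  (since 79 mod 8 = 7)
  pull out 2: (2/79) = +1  (since 79 mod 8 = 7)
  pull out 2: (2/79) = +1  (since 79 mod 8 = 7)
  pull out 2: (2/79) = +1  (since 79 mod 8 = 7)
  (1/79) = 1
Product of signs = -1

-1


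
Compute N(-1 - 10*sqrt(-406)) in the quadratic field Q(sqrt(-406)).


N(a + b*sqrt(d)) = a^2 - d*b^2
= (-1)^2 - (-406)*(-10)^2
= 1 + 40600
= 40601

40601


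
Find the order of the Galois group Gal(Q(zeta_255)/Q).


|Gal(Q(zeta_255)/Q)| = phi(255)
= 128

128


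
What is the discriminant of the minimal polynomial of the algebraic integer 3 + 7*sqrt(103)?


The element 3 + 7*sqrt(103) has minimal polynomial:
x^2 - 6*x - 5038
Discriminant = (-6)^2 - 4*(-5038)
= 36 + 20152
= 20188

20188


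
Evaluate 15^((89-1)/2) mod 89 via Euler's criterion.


p = 89 is prime and the exponent is (p-1)/2 = 44, so by Euler's criterion 15^44 = (15/89) = +1 or -1 mod 89.
Compute by square-and-multiply:
  44 = 32 + 8 + 4 (binary 101100)
  Repeated squaring mod 89: 15^1 = 15, 15^2 = 47, 15^4 = 73, 15^8 = 78, 15^16 = 32, 15^32 = 45
  15^44 = 15^32 * 15^8 * 15^4 = 45 * 78 * 73 mod 89
    45 * 78 = 3510 = 39 mod 89
    39 * 73 = 2847 = 88 mod 89
  15^44 = 88 mod 89
Result 88 = p - 1 = -1 mod 89: 15 is a quadratic non-residue mod 89. As a residue in [0, p-1] the value is 88.
15^44 mod 89 = 88

88


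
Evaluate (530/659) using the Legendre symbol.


p = 659 is prime, so compute (530/659) with the reciprocity algorithm (Jacobi-symbol steps: pull out 2s via (2/n), flip via reciprocity, reduce):
  pull out 2: (2/659) = -1  (since 659 mod 8 = 3)
  reciprocity: (265/659) -> +(659/265)
  reduce: (129/265)
  reciprocity: (129/265) -> +(265/129)
  reduce: (7/129)
  reciprocity: (7/129) -> +(129/7)
  reduce: (3/7)
  reciprocity: (3/7) -> -(7/3)
  reduce: (1/3)
  (1/3) = 1
Product of signs = 1
(530/659) = 1

1


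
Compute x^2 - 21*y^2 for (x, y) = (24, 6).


x^2 - d*y^2
= 24^2 - 21*6^2
= 576 - 756
= -180

-180


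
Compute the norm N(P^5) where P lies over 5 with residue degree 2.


N(P^a) = p^(a*f)
= 5^(5*2)
= 5^10
= 9765625

9765625


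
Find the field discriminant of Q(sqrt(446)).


For K = Q(sqrt(d)) with d squarefree: disc(K) = d if d = 1 mod 4, and disc(K) = 4d if d = 2 or 3 mod 4.
Here d = 446, and d mod 4 = 2.
d = 2 mod 4, not 1 (O_K = Z[sqrt(d)]), so disc(K) = 4d = 4 * (446) = 1784

1784


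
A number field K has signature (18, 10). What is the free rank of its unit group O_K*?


By Dirichlet's unit theorem:
rank = r1 + r2 - 1
= 18 + 10 - 1
= 27

27


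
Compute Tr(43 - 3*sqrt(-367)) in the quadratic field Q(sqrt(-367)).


Tr(a + b*sqrt(d)) = (a + b*sqrt(d)) + (a - b*sqrt(d)) = 2a
= 2 * (43)
= 86

86


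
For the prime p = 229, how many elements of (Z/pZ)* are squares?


For prime p, the number of non-zero quadratic residues is (p-1)/2.
= (229-1)/2
= 114

114


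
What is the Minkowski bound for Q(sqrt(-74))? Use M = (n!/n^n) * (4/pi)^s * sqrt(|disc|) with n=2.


d = -74, d mod 4 = 2, so disc(K) = 4d = -296; |disc(K)| = 296
Imaginary quadratic field, so n = 2, s = r2 = 1, r1 = 0
M = (n!/n^n) * (4/pi)^s * sqrt(|disc(K)|) = (2!/2^2) * (4/pi)^1 * sqrt(296)
= 0.5 * 1.273240 * 17.204651
= 10.9528

10.9528


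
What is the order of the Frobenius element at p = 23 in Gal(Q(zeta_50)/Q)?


The Frobenius at p in Gal(Q(zeta_n)/Q) = (Z/nZ)* is the class of p, so its order is ord_50(23), the smallest k >= 1 with 23^k = 1 mod 50.
n = 50 = 2 * 5^2, phi(50) = 20; the order divides phi(n).
Divisors of 20: 1, 2, 4, 5, 10, 20
Repeated squaring mod 50: 23^1 = 23, 23^2 = 29, 23^4 = 41, 23^8 = 31, 23^16 = 11
Test divisors in increasing order:
  k=1: 23^1 = 23 mod 50
  k=2: 23^2 = 29 mod 50
  k=4: 23^4 = 41 mod 50
  k=5: 23^5 = 41 * 23 = 43 mod 50
  k=10: 23^10 = 31 * 29 = 49 mod 50
  k=20: 23^20 = 11 * 41 = 1 mod 50  <- first divisor giving 1
Order = 20

20


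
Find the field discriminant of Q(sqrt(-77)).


For K = Q(sqrt(d)) with d squarefree: disc(K) = d if d = 1 mod 4, and disc(K) = 4d if d = 2 or 3 mod 4.
Here d = -77, and d mod 4 = 3.
d = 3 mod 4, not 1 (O_K = Z[sqrt(d)]), so disc(K) = 4d = 4 * (-77) = -308

-308


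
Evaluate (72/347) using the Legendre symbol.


p = 347 is prime, so compute (72/347) with the reciprocity algorithm (Jacobi-symbol steps: pull out 2s via (2/n), flip via reciprocity, reduce):
  pull out 2: (2/347) = -1  (since 347 mod 8 = 3)
  pull out 2: (2/347) = -1  (since 347 mod 8 = 3)
  pull out 2: (2/347) = -1  (since 347 mod 8 = 3)
  reciprocity: (9/347) -> +(347/9)
  reduce: (5/9)
  reciprocity: (5/9) -> +(9/5)
  reduce: (4/5)
  pull out 2: (2/5) = -1  (since 5 mod 8 = 5)
  pull out 2: (2/5) = -1  (since 5 mod 8 = 5)
  (1/5) = 1
Product of signs = -1
(72/347) = -1

-1


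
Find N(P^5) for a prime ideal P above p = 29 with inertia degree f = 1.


N(P^a) = p^(a*f)
= 29^(5*1)
= 29^5
= 20511149

20511149


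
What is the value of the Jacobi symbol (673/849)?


Compute (673/849) via quadratic reciprocity:
  reciprocity: (673/849) -> +(849/673)
  reduce: (176/673)
  pull out 2: (2/673) = +1  (since 673 mod 8 = 1)
  pull out 2: (2/673) = +1  (since 673 mod 8 = 1)
  pull out 2: (2/673) = +1  (since 673 mod 8 = 1)
  pull out 2: (2/673) = +1  (since 673 mod 8 = 1)
  reciprocity: (11/673) -> +(673/11)
  reduce: (2/11)
  pull out 2: (2/11) = -1  (since 11 mod 8 = 3)
  (1/11) = 1
Product of signs = -1

-1


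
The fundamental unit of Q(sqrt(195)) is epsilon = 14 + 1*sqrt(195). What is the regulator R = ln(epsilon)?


epsilon = 14 + 1*sqrt(195)
= 27.9642
R = ln(27.9642)
= 3.3309

3.3309


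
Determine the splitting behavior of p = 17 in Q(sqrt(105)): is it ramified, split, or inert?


K = Q(sqrt(105)). Since d mod 4 = 1, disc(K) = 105.
Check p | disc: 105 mod 17 = 3.
p does not divide disc. Compute Legendre symbol (d/p):
3^((17-1)/2) mod 17 = -1
(d/p) = -1, so p is inert: (p) stays prime with e=1, f=2, g=1.
Therefore p is inert.

inert


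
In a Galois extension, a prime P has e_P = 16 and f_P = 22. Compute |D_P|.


|D_P| = e * f
= 16 * 22
= 352

352


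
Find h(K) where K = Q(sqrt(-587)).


K = Q(sqrt(-587)). d mod 4 = 1, so D = disc(K) = d = -587
h(K) equals the number of primitive reduced positive-definite forms (a, b, c) = a*x^2 + b*x*y + c*y^2 with b^2 - 4ac = D,
where reduced means |b| <= a <= c, with b >= 0 whenever |b| = a or a = c, and primitive means gcd(a, b, c) = 1.
Reduced forces 3a^2 <= |D| = 587, so 1 <= a <= 13; b must have the parity of D, and c = (b^2 - D)/(4a) must be an integer >= a.
Enumerate a = 1..13, b in [-a, a]:
  a=1: (1, 1, 147)  [1]
  a=2: none
  a=3: (3, -1, 49), (3, 1, 49)  [2]
  a=4..6: none
  a=7: (7, -1, 21), (7, 1, 21)  [2]
  a=8: none
  a=9: (9, -5, 17), (9, 5, 17)  [2]
  a=10..13: none
Total reduced forms: 1 + 2 + 2 + 2 = 7
h = 7

7


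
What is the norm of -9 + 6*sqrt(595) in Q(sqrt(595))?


N(a + b*sqrt(d)) = a^2 - d*b^2
= (-9)^2 - (595)*(6)^2
= 81 - 21420
= -21339

-21339


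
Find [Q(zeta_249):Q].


The degree equals Euler's totient phi(249).
249 = 3 * 83
phi(249) = 164

164


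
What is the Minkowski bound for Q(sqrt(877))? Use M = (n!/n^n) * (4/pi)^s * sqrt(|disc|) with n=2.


d = 877, d mod 4 = 1, so disc(K) = d = 877; |disc(K)| = 877
Real quadratic field, so n = 2, s = r2 = 0, r1 = 2
M = (n!/n^n) * (4/pi)^s * sqrt(|disc(K)|) = (2!/2^2) * (4/pi)^0 * sqrt(877)
= 0.5 * 1.000000 * 29.614186
= 14.8071

14.8071


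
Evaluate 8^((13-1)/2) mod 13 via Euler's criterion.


p = 13 is prime and the exponent is (p-1)/2 = 6, so by Euler's criterion 8^6 = (8/13) = +1 or -1 mod 13.
Compute by square-and-multiply:
  6 = 4 + 2 (binary 110)
  Repeated squaring mod 13: 8^1 = 8, 8^2 = 12, 8^4 = 1
  8^6 = 8^4 * 8^2 = 1 * 12 mod 13
    1 * 12 = 12 = 12 mod 13
  8^6 = 12 mod 13
Result 12 = p - 1 = -1 mod 13: 8 is a quadratic non-residue mod 13. As a residue in [0, p-1] the value is 12.
8^6 mod 13 = 12

12


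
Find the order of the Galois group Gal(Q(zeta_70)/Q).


|Gal(Q(zeta_70)/Q)| = phi(70)
= 24

24


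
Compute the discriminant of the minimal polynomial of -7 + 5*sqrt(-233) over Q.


The element -7 + 5*sqrt(-233) has minimal polynomial:
x^2 + 14*x + 5874
Discriminant = (14)^2 - 4*(5874)
= 196 - 23496
= -23300

-23300


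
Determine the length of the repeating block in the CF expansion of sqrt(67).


Run the CF algorithm for sqrt(67).
a_0 = floor(sqrt(67)) = 8; set m_0=0, q_0=1.
Recurrence: m' = q*a - m,  q' = (d - m'^2)/q,  a' = floor((a_0 + m')/q').
  step 1: m=8, q=3, a=5
  step 2: m=7, q=6, a=2
  step 3: m=5, q=7, a=1
  step 4: m=2, q=9, a=1
  step 5: m=7, q=2, a=7
  step 6: m=7, q=9, a=1
  step 7: m=2, q=7, a=1
  step 8: m=5, q=6, a=2
  step 9: m=7, q=3, a=5
  step 10: m=8, q=1, a=16
a_10 = 2*a_0 = 16, so the period closes here.
sqrt(67) = [8; 5, 2, 1, 1, 7, 1, 1, 2, 5, 16]
Period length = 10

10


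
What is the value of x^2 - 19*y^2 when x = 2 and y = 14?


x^2 - d*y^2
= 2^2 - 19*14^2
= 4 - 3724
= -3720

-3720


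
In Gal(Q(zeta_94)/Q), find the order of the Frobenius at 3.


The Frobenius at p in Gal(Q(zeta_n)/Q) = (Z/nZ)* is the class of p, so its order is ord_94(3), the smallest k >= 1 with 3^k = 1 mod 94.
n = 94 = 2 * 47, phi(94) = 46; the order divides phi(n).
Divisors of 46: 1, 2, 23, 46
Repeated squaring mod 94: 3^1 = 3, 3^2 = 9, 3^4 = 81, 3^8 = 75, 3^16 = 79, 3^32 = 37
Test divisors in increasing order:
  k=1: 3^1 = 3 mod 94
  k=2: 3^2 = 9 mod 94
  k=23: 3^23 = 79 * 81 * 9 * 3 = 1 mod 94  <- first divisor giving 1
Order = 23

23


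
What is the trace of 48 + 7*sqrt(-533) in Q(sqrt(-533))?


Tr(a + b*sqrt(d)) = (a + b*sqrt(d)) + (a - b*sqrt(d)) = 2a
= 2 * (48)
= 96

96


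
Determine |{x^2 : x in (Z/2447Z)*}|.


For prime p, the number of non-zero quadratic residues is (p-1)/2.
= (2447-1)/2
= 1223

1223


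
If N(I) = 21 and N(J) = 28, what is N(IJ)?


N(IJ) = N(I) * N(J)
= 21 * 28
= 588

588


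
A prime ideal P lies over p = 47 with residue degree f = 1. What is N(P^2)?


N(P^a) = p^(a*f)
= 47^(2*1)
= 47^2
= 2209

2209


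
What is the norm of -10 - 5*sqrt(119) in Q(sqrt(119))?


N(a + b*sqrt(d)) = a^2 - d*b^2
= (-10)^2 - (119)*(-5)^2
= 100 - 2975
= -2875

-2875


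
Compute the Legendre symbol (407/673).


p = 673 is prime, so compute (407/673) with the reciprocity algorithm (Jacobi-symbol steps: pull out 2s via (2/n), flip via reciprocity, reduce):
  reciprocity: (407/673) -> +(673/407)
  reduce: (266/407)
  pull out 2: (2/407) = +1  (since 407 mod 8 = 7)
  reciprocity: (133/407) -> +(407/133)
  reduce: (8/133)
  pull out 2: (2/133) = -1  (since 133 mod 8 = 5)
  pull out 2: (2/133) = -1  (since 133 mod 8 = 5)
  pull out 2: (2/133) = -1  (since 133 mod 8 = 5)
  (1/133) = 1
Product of signs = -1
(407/673) = -1

-1


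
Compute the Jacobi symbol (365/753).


Compute (365/753) via quadratic reciprocity:
  reciprocity: (365/753) -> +(753/365)
  reduce: (23/365)
  reciprocity: (23/365) -> +(365/23)
  reduce: (20/23)
  pull out 2: (2/23) = +1  (since 23 mod 8 = 7)
  pull out 2: (2/23) = +1  (since 23 mod 8 = 7)
  reciprocity: (5/23) -> +(23/5)
  reduce: (3/5)
  reciprocity: (3/5) -> +(5/3)
  reduce: (2/3)
  pull out 2: (2/3) = -1  (since 3 mod 8 = 3)
  (1/3) = 1
Product of signs = -1

-1


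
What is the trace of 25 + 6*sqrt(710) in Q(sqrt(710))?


Tr(a + b*sqrt(d)) = (a + b*sqrt(d)) + (a - b*sqrt(d)) = 2a
= 2 * (25)
= 50

50


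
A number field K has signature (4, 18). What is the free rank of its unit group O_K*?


By Dirichlet's unit theorem:
rank = r1 + r2 - 1
= 4 + 18 - 1
= 21

21


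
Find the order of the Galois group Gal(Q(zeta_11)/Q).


|Gal(Q(zeta_11)/Q)| = phi(11)
= 10

10


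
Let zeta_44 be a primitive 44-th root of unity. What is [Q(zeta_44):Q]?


The degree equals Euler's totient phi(44).
44 = 2^2 * 11
phi(44) = 20

20


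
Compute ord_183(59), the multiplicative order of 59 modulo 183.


We want ord_183(59), the smallest k >= 1 with 59^k = 1 mod 183.
n = 183 = 3 * 61, phi(183) = 120; the order divides phi(n).
Divisors of 120: 1, 2, 3, 4, 5, 6, 8, 10, 12, 15, 20, 24, 30, 40, 60, 120
Repeated squaring mod 183: 59^1 = 59, 59^2 = 4, 59^4 = 16, 59^8 = 73, 59^16 = 22, 59^32 = 118, 59^64 = 16
Test divisors in increasing order:
  k=1: 59^1 = 59 mod 183
  k=2: 59^2 = 4 mod 183
  k=3: 59^3 = 4 * 59 = 53 mod 183
  k=4: 59^4 = 16 mod 183
  k=5: 59^5 = 16 * 59 = 29 mod 183
  k=6: 59^6 = 16 * 4 = 64 mod 183
  k=8: 59^8 = 73 mod 183
  k=10: 59^10 = 73 * 4 = 109 mod 183
  k=12: 59^12 = 73 * 16 = 70 mod 183
  k=15: 59^15 = 73 * 16 * 4 * 59 = 50 mod 183
  k=20: 59^20 = 22 * 16 = 169 mod 183
  k=24: 59^24 = 22 * 73 = 142 mod 183
  k=30: 59^30 = 22 * 73 * 16 * 4 = 121 mod 183
  k=40: 59^40 = 118 * 73 = 13 mod 183
  k=60: 59^60 = 118 * 22 * 73 * 16 = 1 mod 183  <- first divisor giving 1
Order = 60

60


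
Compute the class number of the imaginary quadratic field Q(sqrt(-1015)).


K = Q(sqrt(-1015)). d mod 4 = 1, so D = disc(K) = d = -1015
h(K) equals the number of primitive reduced positive-definite forms (a, b, c) = a*x^2 + b*x*y + c*y^2 with b^2 - 4ac = D,
where reduced means |b| <= a <= c, with b >= 0 whenever |b| = a or a = c, and primitive means gcd(a, b, c) = 1.
Reduced forces 3a^2 <= |D| = 1015, so 1 <= a <= 18; b must have the parity of D, and c = (b^2 - D)/(4a) must be an integer >= a.
Enumerate a = 1..18, b in [-a, a]:
  a=1: (1, 1, 254)  [1]
  a=2: (2, -1, 127), (2, 1, 127)  [2]
  a=3: none
  a=4: (4, -3, 64), (4, 3, 64)  [2]
  a=5: (5, 5, 52)  [1]
  a=6: none
  a=7: (7, 7, 38)  [1]
  a=8: (8, -3, 32), (8, 3, 32)  [2]
  a=9: none
  a=10: (10, -5, 26), (10, 5, 26)  [2]
  a=11..12: none
  a=13: (13, -5, 20), (13, 5, 20)  [2]
  a=14: (14, -7, 19), (14, 7, 19)  [2]
  a=15: none
  a=16: (16, 3, 16)  [1]
  a=17..18: none
Total reduced forms: 1 + 2 + 2 + 1 + 1 + 2 + 2 + 2 + 2 + 1 = 16
h = 16

16


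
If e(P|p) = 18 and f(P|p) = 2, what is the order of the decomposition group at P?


|D_P| = e * f
= 18 * 2
= 36

36


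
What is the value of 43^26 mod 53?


p = 53 is prime and the exponent is (p-1)/2 = 26, so by Euler's criterion 43^26 = (43/53) = +1 or -1 mod 53.
Compute by square-and-multiply:
  26 = 16 + 8 + 2 (binary 11010)
  Repeated squaring mod 53: 43^1 = 43, 43^2 = 47, 43^4 = 36, 43^8 = 24, 43^16 = 46
  43^26 = 43^16 * 43^8 * 43^2 = 46 * 24 * 47 mod 53
    46 * 24 = 1104 = 44 mod 53
    44 * 47 = 2068 = 1 mod 53
  43^26 = 1 mod 53
Result 1: 43 is a quadratic residue mod 53.
43^26 mod 53 = 1

1


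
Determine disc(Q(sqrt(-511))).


For K = Q(sqrt(d)) with d squarefree: disc(K) = d if d = 1 mod 4, and disc(K) = 4d if d = 2 or 3 mod 4.
Here d = -511, and d mod 4 = 1.
d = 1 mod 4 (O_K = Z[(1+sqrt(d))/2]), so disc(K) = d = -511

-511


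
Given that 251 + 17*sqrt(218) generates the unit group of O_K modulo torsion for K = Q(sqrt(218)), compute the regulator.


epsilon = 251 + 17*sqrt(218)
= 502.0020
R = ln(502.0020)
= 6.2186

6.2186


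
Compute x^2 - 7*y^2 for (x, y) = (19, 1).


x^2 - d*y^2
= 19^2 - 7*1^2
= 361 - 7
= 354

354


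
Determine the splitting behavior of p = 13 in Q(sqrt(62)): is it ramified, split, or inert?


K = Q(sqrt(62)). Since d mod 4 = 2, disc(K) = 248.
Check p | disc: 248 mod 13 = 1.
p does not divide disc. Compute Legendre symbol (d/p):
10^((13-1)/2) mod 13 = 1
(d/p) = 1, so p splits: (p) = P*P' with e=1, f=1, g=2.
Therefore p is split.

split


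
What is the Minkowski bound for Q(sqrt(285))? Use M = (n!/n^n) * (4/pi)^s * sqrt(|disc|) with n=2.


d = 285, d mod 4 = 1, so disc(K) = d = 285; |disc(K)| = 285
Real quadratic field, so n = 2, s = r2 = 0, r1 = 2
M = (n!/n^n) * (4/pi)^s * sqrt(|disc(K)|) = (2!/2^2) * (4/pi)^0 * sqrt(285)
= 0.5 * 1.000000 * 16.881943
= 8.4410

8.4410


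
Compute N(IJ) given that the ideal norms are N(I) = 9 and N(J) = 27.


N(IJ) = N(I) * N(J)
= 9 * 27
= 243

243


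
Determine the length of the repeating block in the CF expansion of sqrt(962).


Run the CF algorithm for sqrt(962).
a_0 = floor(sqrt(962)) = 31; set m_0=0, q_0=1.
Recurrence: m' = q*a - m,  q' = (d - m'^2)/q,  a' = floor((a_0 + m')/q').
  step 1: m=31, q=1, a=62
a_1 = 2*a_0 = 62, so the period closes here.
sqrt(962) = [31; 62]
Period length = 1

1


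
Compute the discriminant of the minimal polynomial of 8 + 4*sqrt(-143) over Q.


The element 8 + 4*sqrt(-143) has minimal polynomial:
x^2 - 16*x + 2352
Discriminant = (-16)^2 - 4*(2352)
= 256 - 9408
= -9152

-9152


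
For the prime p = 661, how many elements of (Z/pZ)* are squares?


For prime p, the number of non-zero quadratic residues is (p-1)/2.
= (661-1)/2
= 330

330


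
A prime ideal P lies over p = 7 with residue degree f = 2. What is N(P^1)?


N(P^a) = p^(a*f)
= 7^(1*2)
= 7^2
= 49

49


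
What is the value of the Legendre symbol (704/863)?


p = 863 is prime, so compute (704/863) with the reciprocity algorithm (Jacobi-symbol steps: pull out 2s via (2/n), flip via reciprocity, reduce):
  pull out 2: (2/863) = +1  (since 863 mod 8 = 7)
  pull out 2: (2/863) = +1  (since 863 mod 8 = 7)
  pull out 2: (2/863) = +1  (since 863 mod 8 = 7)
  pull out 2: (2/863) = +1  (since 863 mod 8 = 7)
  pull out 2: (2/863) = +1  (since 863 mod 8 = 7)
  pull out 2: (2/863) = +1  (since 863 mod 8 = 7)
  reciprocity: (11/863) -> -(863/11)
  reduce: (5/11)
  reciprocity: (5/11) -> +(11/5)
  reduce: (1/5)
  (1/5) = 1
Product of signs = -1
(704/863) = -1

-1


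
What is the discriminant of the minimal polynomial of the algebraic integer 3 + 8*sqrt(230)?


The element 3 + 8*sqrt(230) has minimal polynomial:
x^2 - 6*x - 14711
Discriminant = (-6)^2 - 4*(-14711)
= 36 + 58844
= 58880

58880


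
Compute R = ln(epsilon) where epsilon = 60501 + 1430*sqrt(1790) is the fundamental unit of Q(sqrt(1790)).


epsilon = 60501 + 1430*sqrt(1790)
= 121002.0000
R = ln(121002.0000)
= 11.7036

11.7036


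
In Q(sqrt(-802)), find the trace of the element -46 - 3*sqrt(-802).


Tr(a + b*sqrt(d)) = (a + b*sqrt(d)) + (a - b*sqrt(d)) = 2a
= 2 * (-46)
= -92

-92


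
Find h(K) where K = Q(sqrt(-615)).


K = Q(sqrt(-615)). d mod 4 = 1, so D = disc(K) = d = -615
h(K) equals the number of primitive reduced positive-definite forms (a, b, c) = a*x^2 + b*x*y + c*y^2 with b^2 - 4ac = D,
where reduced means |b| <= a <= c, with b >= 0 whenever |b| = a or a = c, and primitive means gcd(a, b, c) = 1.
Reduced forces 3a^2 <= |D| = 615, so 1 <= a <= 14; b must have the parity of D, and c = (b^2 - D)/(4a) must be an integer >= a.
Enumerate a = 1..14, b in [-a, a]:
  a=1: (1, 1, 154)  [1]
  a=2: (2, -1, 77), (2, 1, 77)  [2]
  a=3: (3, 3, 52)  [1]
  a=4: (4, -3, 39), (4, 3, 39)  [2]
  a=5: (5, 5, 32)  [1]
  a=6: (6, -3, 26), (6, 3, 26)  [2]
  a=7: (7, -1, 22), (7, 1, 22)  [2]
  a=8: (8, -5, 20), (8, 5, 20)  [2]
  a=9: none
  a=10: (10, -5, 16), (10, 5, 16)  [2]
  a=11: (11, -1, 14), (11, 1, 14)  [2]
  a=12: (12, -3, 13), (12, 3, 13)  [2]
  a=13: none
  a=14: (14, 13, 14)  [1]
Total reduced forms: 1 + 2 + 1 + 2 + 1 + 2 + 2 + 2 + 2 + 2 + 2 + 1 = 20
h = 20

20


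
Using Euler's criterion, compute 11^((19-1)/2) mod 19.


p = 19 is prime and the exponent is (p-1)/2 = 9, so by Euler's criterion 11^9 = (11/19) = +1 or -1 mod 19.
Compute by square-and-multiply:
  9 = 8 + 1 (binary 1001)
  Repeated squaring mod 19: 11^1 = 11, 11^2 = 7, 11^4 = 11, 11^8 = 7
  11^9 = 11^8 * 11^1 = 7 * 11 mod 19
    7 * 11 = 77 = 1 mod 19
  11^9 = 1 mod 19
Result 1: 11 is a quadratic residue mod 19.
11^9 mod 19 = 1

1


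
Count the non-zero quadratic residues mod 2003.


For prime p, the number of non-zero quadratic residues is (p-1)/2.
= (2003-1)/2
= 1001

1001


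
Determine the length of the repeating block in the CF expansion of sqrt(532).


Run the CF algorithm for sqrt(532).
a_0 = floor(sqrt(532)) = 23; set m_0=0, q_0=1.
Recurrence: m' = q*a - m,  q' = (d - m'^2)/q,  a' = floor((a_0 + m')/q').
  step 1: m=23, q=3, a=15
  step 2: m=22, q=16, a=2
  step 3: m=10, q=27, a=1
  step 4: m=17, q=9, a=4
  step 5: m=19, q=19, a=2
  step 6: m=19, q=9, a=4
  step 7: m=17, q=27, a=1
  step 8: m=10, q=16, a=2
  step 9: m=22, q=3, a=15
  step 10: m=23, q=1, a=46
a_10 = 2*a_0 = 46, so the period closes here.
sqrt(532) = [23; 15, 2, 1, 4, 2, 4, 1, 2, 15, 46]
Period length = 10

10


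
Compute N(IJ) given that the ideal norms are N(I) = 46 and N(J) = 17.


N(IJ) = N(I) * N(J)
= 46 * 17
= 782

782


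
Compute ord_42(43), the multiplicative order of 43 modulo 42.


We want ord_42(43), the smallest k >= 1 with 43^k = 1 mod 42.
n = 42 = 2 * 3 * 7, phi(42) = 12; the order divides phi(n).
Divisors of 12: 1, 2, 3, 4, 6, 12
Repeated squaring mod 42: 43^1 = 1, 43^2 = 1, 43^4 = 1, 43^8 = 1
Test divisors in increasing order:
  k=1: 43^1 = 1 mod 42  <- first divisor giving 1
Order = 1

1


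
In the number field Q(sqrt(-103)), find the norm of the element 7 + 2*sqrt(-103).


N(a + b*sqrt(d)) = a^2 - d*b^2
= (7)^2 - (-103)*(2)^2
= 49 + 412
= 461

461


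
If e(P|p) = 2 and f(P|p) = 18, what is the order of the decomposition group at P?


|D_P| = e * f
= 2 * 18
= 36

36


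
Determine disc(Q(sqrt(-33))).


For K = Q(sqrt(d)) with d squarefree: disc(K) = d if d = 1 mod 4, and disc(K) = 4d if d = 2 or 3 mod 4.
Here d = -33, and d mod 4 = 3.
d = 3 mod 4, not 1 (O_K = Z[sqrt(d)]), so disc(K) = 4d = 4 * (-33) = -132

-132


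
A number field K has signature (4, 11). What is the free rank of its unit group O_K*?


By Dirichlet's unit theorem:
rank = r1 + r2 - 1
= 4 + 11 - 1
= 14

14


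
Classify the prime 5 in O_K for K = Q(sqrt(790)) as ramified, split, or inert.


K = Q(sqrt(790)). Since d mod 4 = 2, disc(K) = 3160.
Check p | disc: 3160 mod 5 = 0.
p divides disc, so p ramifies: (p) = P^2 with e=2, f=1, g=1.
Therefore p is ramified.

ramified


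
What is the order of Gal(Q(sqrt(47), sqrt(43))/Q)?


The 2 square roots of distinct primes are multiplicatively independent over Q,
so [K:Q] = 2^2 and Gal(K/Q) is isomorphic to (Z/2Z)^2.
|Gal| = 2^2 = 4

4


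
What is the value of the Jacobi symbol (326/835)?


Compute (326/835) via quadratic reciprocity:
  pull out 2: (2/835) = -1  (since 835 mod 8 = 3)
  reciprocity: (163/835) -> -(835/163)
  reduce: (20/163)
  pull out 2: (2/163) = -1  (since 163 mod 8 = 3)
  pull out 2: (2/163) = -1  (since 163 mod 8 = 3)
  reciprocity: (5/163) -> +(163/5)
  reduce: (3/5)
  reciprocity: (3/5) -> +(5/3)
  reduce: (2/3)
  pull out 2: (2/3) = -1  (since 3 mod 8 = 3)
  (1/3) = 1
Product of signs = -1

-1


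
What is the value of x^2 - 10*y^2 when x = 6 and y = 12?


x^2 - d*y^2
= 6^2 - 10*12^2
= 36 - 1440
= -1404

-1404


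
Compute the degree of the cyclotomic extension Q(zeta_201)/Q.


The degree equals Euler's totient phi(201).
201 = 3 * 67
phi(201) = 132

132


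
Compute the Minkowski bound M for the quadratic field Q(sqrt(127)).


d = 127, d mod 4 = 3, so disc(K) = 4d = 508; |disc(K)| = 508
Real quadratic field, so n = 2, s = r2 = 0, r1 = 2
M = (n!/n^n) * (4/pi)^s * sqrt(|disc(K)|) = (2!/2^2) * (4/pi)^0 * sqrt(508)
= 0.5 * 1.000000 * 22.538855
= 11.2694

11.2694


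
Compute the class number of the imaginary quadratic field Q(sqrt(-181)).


K = Q(sqrt(-181)). d mod 4 = 3, so D = disc(K) = 4d = -724
h(K) equals the number of primitive reduced positive-definite forms (a, b, c) = a*x^2 + b*x*y + c*y^2 with b^2 - 4ac = D,
where reduced means |b| <= a <= c, with b >= 0 whenever |b| = a or a = c, and primitive means gcd(a, b, c) = 1.
Reduced forces 3a^2 <= |D| = 724, so 1 <= a <= 15; b must have the parity of D, and c = (b^2 - D)/(4a) must be an integer >= a.
Enumerate a = 1..15, b in [-a, a]:
  a=1: (1, 0, 181)  [1]
  a=2: (2, 2, 91)  [1]
  a=3..4: none
  a=5: (5, -4, 37), (5, 4, 37)  [2]
  a=6: none
  a=7: (7, -2, 26), (7, 2, 26)  [2]
  a=8..9: none
  a=10: (10, -6, 19), (10, 6, 19)  [2]
  a=11..12: none
  a=13: (13, -2, 14), (13, 2, 14)  [2]
  a=14..15: none
Total reduced forms: 1 + 1 + 2 + 2 + 2 + 2 = 10
h = 10

10


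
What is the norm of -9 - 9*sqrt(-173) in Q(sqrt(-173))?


N(a + b*sqrt(d)) = a^2 - d*b^2
= (-9)^2 - (-173)*(-9)^2
= 81 + 14013
= 14094

14094


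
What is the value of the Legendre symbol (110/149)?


p = 149 is prime, so compute (110/149) with the reciprocity algorithm (Jacobi-symbol steps: pull out 2s via (2/n), flip via reciprocity, reduce):
  pull out 2: (2/149) = -1  (since 149 mod 8 = 5)
  reciprocity: (55/149) -> +(149/55)
  reduce: (39/55)
  reciprocity: (39/55) -> -(55/39)
  reduce: (16/39)
  pull out 2: (2/39) = +1  (since 39 mod 8 = 7)
  pull out 2: (2/39) = +1  (since 39 mod 8 = 7)
  pull out 2: (2/39) = +1  (since 39 mod 8 = 7)
  pull out 2: (2/39) = +1  (since 39 mod 8 = 7)
  (1/39) = 1
Product of signs = 1
(110/149) = 1

1


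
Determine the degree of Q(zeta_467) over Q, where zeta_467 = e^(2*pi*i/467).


The degree equals Euler's totient phi(467).
467 = 467
phi(467) = 466

466


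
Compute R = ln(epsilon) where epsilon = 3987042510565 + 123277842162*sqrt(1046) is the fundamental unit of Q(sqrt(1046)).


epsilon = 3987042510565 + 123277842162*sqrt(1046)
= 7.9741e+12
R = ln(7.9741e+12)
= 29.7072

29.7072


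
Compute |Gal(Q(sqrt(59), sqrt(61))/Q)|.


The 2 square roots of distinct primes are multiplicatively independent over Q,
so [K:Q] = 2^2 and Gal(K/Q) is isomorphic to (Z/2Z)^2.
|Gal| = 2^2 = 4

4


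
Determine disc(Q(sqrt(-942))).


For K = Q(sqrt(d)) with d squarefree: disc(K) = d if d = 1 mod 4, and disc(K) = 4d if d = 2 or 3 mod 4.
Here d = -942, and d mod 4 = 2.
d = 2 mod 4, not 1 (O_K = Z[sqrt(d)]), so disc(K) = 4d = 4 * (-942) = -3768

-3768


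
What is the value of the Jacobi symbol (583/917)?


Compute (583/917) via quadratic reciprocity:
  reciprocity: (583/917) -> +(917/583)
  reduce: (334/583)
  pull out 2: (2/583) = +1  (since 583 mod 8 = 7)
  reciprocity: (167/583) -> -(583/167)
  reduce: (82/167)
  pull out 2: (2/167) = +1  (since 167 mod 8 = 7)
  reciprocity: (41/167) -> +(167/41)
  reduce: (3/41)
  reciprocity: (3/41) -> +(41/3)
  reduce: (2/3)
  pull out 2: (2/3) = -1  (since 3 mod 8 = 3)
  (1/3) = 1
Product of signs = 1

1


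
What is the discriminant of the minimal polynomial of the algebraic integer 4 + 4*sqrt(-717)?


The element 4 + 4*sqrt(-717) has minimal polynomial:
x^2 - 8*x + 11488
Discriminant = (-8)^2 - 4*(11488)
= 64 - 45952
= -45888

-45888


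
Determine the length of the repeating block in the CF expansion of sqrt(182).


Run the CF algorithm for sqrt(182).
a_0 = floor(sqrt(182)) = 13; set m_0=0, q_0=1.
Recurrence: m' = q*a - m,  q' = (d - m'^2)/q,  a' = floor((a_0 + m')/q').
  step 1: m=13, q=13, a=2
  step 2: m=13, q=1, a=26
a_2 = 2*a_0 = 26, so the period closes here.
sqrt(182) = [13; 2, 26]
Period length = 2

2


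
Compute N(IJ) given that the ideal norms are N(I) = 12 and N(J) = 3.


N(IJ) = N(I) * N(J)
= 12 * 3
= 36

36


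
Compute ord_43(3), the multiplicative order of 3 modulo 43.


We want ord_43(3), the smallest k >= 1 with 3^k = 1 mod 43.
n = 43 = 43, phi(43) = 42; the order divides phi(n).
Divisors of 42: 1, 2, 3, 6, 7, 14, 21, 42
Repeated squaring mod 43: 3^1 = 3, 3^2 = 9, 3^4 = 38, 3^8 = 25, 3^16 = 23, 3^32 = 13
Test divisors in increasing order:
  k=1: 3^1 = 3 mod 43
  k=2: 3^2 = 9 mod 43
  k=3: 3^3 = 9 * 3 = 27 mod 43
  k=6: 3^6 = 38 * 9 = 41 mod 43
  k=7: 3^7 = 38 * 9 * 3 = 37 mod 43
  k=14: 3^14 = 25 * 38 * 9 = 36 mod 43
  k=21: 3^21 = 23 * 38 * 3 = 42 mod 43
  k=42: 3^42 = 13 * 25 * 9 = 1 mod 43  <- first divisor giving 1
Order = 42

42


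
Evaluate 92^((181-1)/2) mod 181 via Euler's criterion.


p = 181 is prime and the exponent is (p-1)/2 = 90, so by Euler's criterion 92^90 = (92/181) = +1 or -1 mod 181.
Compute by square-and-multiply:
  90 = 64 + 16 + 8 + 2 (binary 1011010)
  Repeated squaring mod 181: 92^1 = 92, 92^2 = 138, 92^4 = 39, 92^8 = 73, 92^16 = 80, 92^32 = 65, 92^64 = 62
  92^90 = 92^64 * 92^16 * 92^8 * 92^2 = 62 * 80 * 73 * 138 mod 181
    62 * 80 = 4960 = 73 mod 181
    73 * 73 = 5329 = 80 mod 181
    80 * 138 = 11040 = 180 mod 181
  92^90 = 180 mod 181
Result 180 = p - 1 = -1 mod 181: 92 is a quadratic non-residue mod 181. As a residue in [0, p-1] the value is 180.
92^90 mod 181 = 180

180
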